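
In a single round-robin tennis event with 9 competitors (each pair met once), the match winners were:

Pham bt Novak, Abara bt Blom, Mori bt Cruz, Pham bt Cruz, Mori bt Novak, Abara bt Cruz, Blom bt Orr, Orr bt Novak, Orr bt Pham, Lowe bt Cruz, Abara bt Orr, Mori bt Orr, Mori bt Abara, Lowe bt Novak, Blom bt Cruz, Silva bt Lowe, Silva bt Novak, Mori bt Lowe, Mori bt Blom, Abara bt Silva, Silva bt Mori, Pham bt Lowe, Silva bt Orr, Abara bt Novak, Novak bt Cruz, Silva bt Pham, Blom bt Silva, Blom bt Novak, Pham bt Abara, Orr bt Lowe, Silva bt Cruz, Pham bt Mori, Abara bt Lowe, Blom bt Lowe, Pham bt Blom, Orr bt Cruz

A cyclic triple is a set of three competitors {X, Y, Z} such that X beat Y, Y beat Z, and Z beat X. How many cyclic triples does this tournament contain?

Win totals: Blom 5, Pham 6, Silva 6, Lowe 2, Abara 6, Novak 1, Mori 6, Orr 4, Cruz 0.
A competitor with w wins dominates both others in C(w,2) triples; summing gives 10 + 15 + 15 + 1 + 15 + 0 + 15 + 6 + 0 = 77 transitive triples.
Total triples C(9,3) = 84, so cyclic triples = 84 − 77 = 7.

7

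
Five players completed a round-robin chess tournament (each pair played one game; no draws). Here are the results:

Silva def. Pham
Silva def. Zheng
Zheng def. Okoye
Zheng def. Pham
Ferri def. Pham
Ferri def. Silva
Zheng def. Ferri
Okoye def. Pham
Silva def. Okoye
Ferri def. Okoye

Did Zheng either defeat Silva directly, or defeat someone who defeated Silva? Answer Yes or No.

Zheng did not beat Silva directly.
Zheng beat Ferri, Pham, Okoye. Of those, Ferri beat Silva.

Yes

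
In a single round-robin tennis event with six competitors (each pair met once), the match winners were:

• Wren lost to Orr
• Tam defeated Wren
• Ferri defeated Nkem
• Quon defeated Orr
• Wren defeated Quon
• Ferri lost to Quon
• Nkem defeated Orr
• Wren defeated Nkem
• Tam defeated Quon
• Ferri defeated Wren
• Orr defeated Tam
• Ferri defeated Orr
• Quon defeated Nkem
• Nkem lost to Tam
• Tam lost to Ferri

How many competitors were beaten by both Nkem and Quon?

1

Nkem beat: Orr.
Quon beat: Orr, Ferri, Nkem.
Both beat: Orr — 1.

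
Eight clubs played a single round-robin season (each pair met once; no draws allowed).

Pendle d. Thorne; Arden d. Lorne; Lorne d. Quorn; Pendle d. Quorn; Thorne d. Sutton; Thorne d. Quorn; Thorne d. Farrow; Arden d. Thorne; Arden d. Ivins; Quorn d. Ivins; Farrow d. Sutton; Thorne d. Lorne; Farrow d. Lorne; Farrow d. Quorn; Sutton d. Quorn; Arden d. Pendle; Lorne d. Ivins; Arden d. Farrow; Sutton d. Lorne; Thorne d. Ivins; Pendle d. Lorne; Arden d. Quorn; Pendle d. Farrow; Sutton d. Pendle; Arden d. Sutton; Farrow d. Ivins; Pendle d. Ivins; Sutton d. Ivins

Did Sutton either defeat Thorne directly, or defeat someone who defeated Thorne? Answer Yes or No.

Sutton did not beat Thorne directly.
Sutton beat Ivins, Lorne, Quorn, Pendle. Of those, Pendle beat Thorne.

Yes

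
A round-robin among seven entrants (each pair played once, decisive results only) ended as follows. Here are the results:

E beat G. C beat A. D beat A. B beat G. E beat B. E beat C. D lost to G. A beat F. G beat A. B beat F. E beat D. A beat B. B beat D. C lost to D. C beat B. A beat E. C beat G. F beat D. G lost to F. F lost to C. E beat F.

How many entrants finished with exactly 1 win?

0

Win totals: A 3, B 3, C 4, D 2, E 5, F 2, G 2.
No entrant has exactly 1 wins.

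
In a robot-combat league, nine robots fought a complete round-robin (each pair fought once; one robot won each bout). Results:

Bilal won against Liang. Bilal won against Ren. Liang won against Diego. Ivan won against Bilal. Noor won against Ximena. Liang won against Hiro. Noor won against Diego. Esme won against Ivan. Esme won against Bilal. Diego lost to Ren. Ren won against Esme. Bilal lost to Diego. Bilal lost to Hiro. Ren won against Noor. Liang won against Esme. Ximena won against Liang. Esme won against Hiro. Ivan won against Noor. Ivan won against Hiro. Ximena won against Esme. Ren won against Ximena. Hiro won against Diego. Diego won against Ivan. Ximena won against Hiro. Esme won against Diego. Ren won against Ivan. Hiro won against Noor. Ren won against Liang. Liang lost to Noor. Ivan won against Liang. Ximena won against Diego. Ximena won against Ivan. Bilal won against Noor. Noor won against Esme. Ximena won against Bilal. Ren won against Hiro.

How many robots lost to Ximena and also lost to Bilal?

1

Ximena beat: Diego, Hiro, Liang, Esme, Ivan, Bilal.
Bilal beat: Noor, Ren, Liang.
Both beat: Liang — 1.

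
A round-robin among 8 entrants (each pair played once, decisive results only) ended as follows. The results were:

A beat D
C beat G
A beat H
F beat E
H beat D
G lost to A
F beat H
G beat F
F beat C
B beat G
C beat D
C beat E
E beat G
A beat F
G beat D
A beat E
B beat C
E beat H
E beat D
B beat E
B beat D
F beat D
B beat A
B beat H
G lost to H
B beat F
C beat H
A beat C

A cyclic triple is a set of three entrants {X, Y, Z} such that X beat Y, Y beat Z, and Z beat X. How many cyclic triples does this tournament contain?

Win totals: A 6, B 7, C 4, D 0, E 3, F 4, G 2, H 2.
An entrant with w wins dominates both others in C(w,2) triples; summing gives 15 + 21 + 6 + 0 + 3 + 6 + 1 + 1 = 53 transitive triples.
Total triples C(8,3) = 56, so cyclic triples = 56 − 53 = 3.

3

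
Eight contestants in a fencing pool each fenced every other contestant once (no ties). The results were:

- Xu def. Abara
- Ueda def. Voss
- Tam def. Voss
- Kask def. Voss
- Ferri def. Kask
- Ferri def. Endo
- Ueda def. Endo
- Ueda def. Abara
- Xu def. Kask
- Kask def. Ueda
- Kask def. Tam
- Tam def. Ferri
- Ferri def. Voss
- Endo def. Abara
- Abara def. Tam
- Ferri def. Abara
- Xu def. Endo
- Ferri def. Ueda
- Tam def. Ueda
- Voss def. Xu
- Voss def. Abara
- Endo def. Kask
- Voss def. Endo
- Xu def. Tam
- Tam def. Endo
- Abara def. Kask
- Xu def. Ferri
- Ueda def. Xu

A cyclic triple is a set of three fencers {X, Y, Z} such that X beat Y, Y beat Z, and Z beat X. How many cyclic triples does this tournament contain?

16

Win totals: Xu 5, Kask 3, Endo 2, Ueda 4, Ferri 5, Tam 4, Voss 3, Abara 2.
A fencer with w wins dominates both others in C(w,2) triples; summing gives 10 + 3 + 1 + 6 + 10 + 6 + 3 + 1 = 40 transitive triples.
Total triples C(8,3) = 56, so cyclic triples = 56 − 40 = 16.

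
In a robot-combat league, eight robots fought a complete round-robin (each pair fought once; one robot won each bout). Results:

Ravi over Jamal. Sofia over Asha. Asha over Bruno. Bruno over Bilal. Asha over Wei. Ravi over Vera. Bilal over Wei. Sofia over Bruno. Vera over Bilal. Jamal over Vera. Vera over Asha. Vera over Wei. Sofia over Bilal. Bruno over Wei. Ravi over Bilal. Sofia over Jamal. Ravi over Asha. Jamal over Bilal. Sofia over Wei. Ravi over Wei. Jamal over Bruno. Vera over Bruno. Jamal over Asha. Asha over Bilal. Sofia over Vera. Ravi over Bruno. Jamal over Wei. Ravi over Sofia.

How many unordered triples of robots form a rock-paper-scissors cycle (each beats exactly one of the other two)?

0

Win totals: Ravi 7, Bilal 1, Jamal 5, Sofia 6, Wei 0, Asha 3, Bruno 2, Vera 4.
A robot with w wins dominates both others in C(w,2) triples; summing gives 21 + 0 + 10 + 15 + 0 + 3 + 1 + 6 = 56 transitive triples.
Total triples C(8,3) = 56, so cyclic triples = 56 − 56 = 0.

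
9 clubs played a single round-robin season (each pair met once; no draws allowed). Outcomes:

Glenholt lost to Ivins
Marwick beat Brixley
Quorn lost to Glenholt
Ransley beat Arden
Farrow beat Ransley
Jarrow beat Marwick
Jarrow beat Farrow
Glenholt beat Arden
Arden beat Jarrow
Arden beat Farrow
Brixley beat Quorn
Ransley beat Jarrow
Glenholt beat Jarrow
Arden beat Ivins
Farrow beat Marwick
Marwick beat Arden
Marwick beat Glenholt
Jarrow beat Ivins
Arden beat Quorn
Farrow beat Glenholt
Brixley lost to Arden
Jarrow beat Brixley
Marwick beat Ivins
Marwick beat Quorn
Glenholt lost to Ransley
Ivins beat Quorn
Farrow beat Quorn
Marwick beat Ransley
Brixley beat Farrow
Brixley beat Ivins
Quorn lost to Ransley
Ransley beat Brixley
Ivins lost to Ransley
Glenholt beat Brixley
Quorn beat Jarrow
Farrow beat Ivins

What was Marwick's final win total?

6

Marwick's results: beat Ransley, Brixley, Ivins, Arden, Glenholt, Quorn; lost to Jarrow, Farrow.
That is 6 wins.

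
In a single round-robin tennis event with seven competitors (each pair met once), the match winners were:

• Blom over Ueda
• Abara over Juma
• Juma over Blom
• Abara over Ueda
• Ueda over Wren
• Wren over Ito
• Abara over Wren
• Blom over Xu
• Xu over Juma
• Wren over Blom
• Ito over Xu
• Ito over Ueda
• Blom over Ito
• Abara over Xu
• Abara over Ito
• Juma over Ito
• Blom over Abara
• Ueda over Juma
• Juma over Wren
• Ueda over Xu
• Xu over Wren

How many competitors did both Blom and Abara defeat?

3

Blom beat: Ito, Abara, Xu, Ueda.
Abara beat: Ito, Juma, Wren, Xu, Ueda.
Both beat: Ito, Xu, Ueda — 3.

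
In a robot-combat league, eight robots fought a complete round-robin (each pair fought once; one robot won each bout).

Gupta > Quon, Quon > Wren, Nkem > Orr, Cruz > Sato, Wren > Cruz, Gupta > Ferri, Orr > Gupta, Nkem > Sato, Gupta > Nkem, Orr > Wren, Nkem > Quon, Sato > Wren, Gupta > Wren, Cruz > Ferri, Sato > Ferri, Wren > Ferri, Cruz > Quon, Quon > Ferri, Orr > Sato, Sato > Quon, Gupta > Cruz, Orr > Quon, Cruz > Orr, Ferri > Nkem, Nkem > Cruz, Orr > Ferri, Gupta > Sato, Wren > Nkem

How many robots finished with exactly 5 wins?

Win totals: Quon 2, Cruz 4, Wren 3, Gupta 6, Orr 5, Sato 3, Nkem 4, Ferri 1.
Exactly 5: Orr — 1 robot.

1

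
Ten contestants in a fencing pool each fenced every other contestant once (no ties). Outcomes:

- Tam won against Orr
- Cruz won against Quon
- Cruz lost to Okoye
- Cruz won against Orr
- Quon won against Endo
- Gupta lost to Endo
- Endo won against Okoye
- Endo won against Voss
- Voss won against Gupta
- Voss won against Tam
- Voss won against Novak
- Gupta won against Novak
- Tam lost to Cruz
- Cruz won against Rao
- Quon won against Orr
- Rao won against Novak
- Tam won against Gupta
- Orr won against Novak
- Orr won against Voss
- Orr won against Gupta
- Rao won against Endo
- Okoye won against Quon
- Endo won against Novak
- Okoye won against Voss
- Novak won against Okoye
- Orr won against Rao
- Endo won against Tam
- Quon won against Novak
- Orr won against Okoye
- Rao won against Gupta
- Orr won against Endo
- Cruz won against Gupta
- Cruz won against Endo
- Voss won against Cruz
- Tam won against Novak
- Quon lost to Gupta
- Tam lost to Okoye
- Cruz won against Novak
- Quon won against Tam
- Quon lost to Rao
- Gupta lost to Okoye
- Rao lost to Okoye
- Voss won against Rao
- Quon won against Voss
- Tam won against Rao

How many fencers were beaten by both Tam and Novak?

Tam beat: Novak, Rao, Gupta, Orr.
Novak beat: Okoye.
No one was beaten by both.

0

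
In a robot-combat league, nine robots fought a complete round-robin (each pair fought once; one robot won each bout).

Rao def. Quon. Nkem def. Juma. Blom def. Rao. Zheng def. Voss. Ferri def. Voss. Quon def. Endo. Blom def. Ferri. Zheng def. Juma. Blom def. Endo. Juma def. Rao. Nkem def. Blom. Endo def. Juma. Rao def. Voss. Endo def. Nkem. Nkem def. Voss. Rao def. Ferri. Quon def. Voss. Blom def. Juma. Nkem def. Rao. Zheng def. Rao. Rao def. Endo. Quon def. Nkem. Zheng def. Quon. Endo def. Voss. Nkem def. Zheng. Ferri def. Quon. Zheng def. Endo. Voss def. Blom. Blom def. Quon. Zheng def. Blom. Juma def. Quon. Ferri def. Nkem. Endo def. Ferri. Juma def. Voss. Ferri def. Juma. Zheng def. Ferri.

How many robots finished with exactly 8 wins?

0

Win totals: Nkem 5, Blom 5, Ferri 4, Juma 3, Voss 1, Rao 4, Endo 4, Zheng 7, Quon 3.
No robot has exactly 8 wins.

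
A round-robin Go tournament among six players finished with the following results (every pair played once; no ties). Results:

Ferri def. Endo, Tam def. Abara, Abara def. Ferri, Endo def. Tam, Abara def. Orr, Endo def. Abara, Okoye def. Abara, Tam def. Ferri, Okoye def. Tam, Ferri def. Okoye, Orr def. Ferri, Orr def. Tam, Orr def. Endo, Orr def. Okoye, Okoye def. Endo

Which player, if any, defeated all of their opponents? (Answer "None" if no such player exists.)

Highest win total is Orr with 4 (out of 5 possible).
Orr lost to Abara, so no player went undefeated.

None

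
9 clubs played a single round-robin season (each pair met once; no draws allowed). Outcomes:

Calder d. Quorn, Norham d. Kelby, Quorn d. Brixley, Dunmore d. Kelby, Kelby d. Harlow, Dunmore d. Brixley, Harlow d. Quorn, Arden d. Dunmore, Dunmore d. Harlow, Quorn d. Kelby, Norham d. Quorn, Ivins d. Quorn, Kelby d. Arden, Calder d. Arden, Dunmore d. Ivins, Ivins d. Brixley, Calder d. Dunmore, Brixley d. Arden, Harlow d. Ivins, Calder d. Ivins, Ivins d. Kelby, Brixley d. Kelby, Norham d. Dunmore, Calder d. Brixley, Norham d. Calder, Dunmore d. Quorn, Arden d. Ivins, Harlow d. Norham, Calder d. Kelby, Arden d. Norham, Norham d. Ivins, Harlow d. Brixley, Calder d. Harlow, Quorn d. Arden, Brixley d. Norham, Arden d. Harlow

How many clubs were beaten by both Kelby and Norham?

Kelby beat: Harlow, Arden.
Norham beat: Calder, Ivins, Kelby, Dunmore, Quorn.
No one was beaten by both.

0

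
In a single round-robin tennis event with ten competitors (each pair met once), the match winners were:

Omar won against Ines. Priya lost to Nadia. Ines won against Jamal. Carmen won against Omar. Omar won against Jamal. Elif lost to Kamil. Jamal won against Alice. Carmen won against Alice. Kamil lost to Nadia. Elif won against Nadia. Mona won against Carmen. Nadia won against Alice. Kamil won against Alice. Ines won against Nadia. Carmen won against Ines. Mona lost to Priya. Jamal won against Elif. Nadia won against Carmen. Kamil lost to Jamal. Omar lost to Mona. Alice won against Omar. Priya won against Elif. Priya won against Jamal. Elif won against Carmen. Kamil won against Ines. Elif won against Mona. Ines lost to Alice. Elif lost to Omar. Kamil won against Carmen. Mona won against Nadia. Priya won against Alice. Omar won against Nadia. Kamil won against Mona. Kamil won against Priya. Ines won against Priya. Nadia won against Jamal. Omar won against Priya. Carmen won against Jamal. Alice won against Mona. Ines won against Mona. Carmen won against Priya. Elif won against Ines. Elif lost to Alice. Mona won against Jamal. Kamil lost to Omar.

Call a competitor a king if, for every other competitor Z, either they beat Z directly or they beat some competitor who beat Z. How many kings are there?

10

Mona reaches everyone (king).
Alice reaches everyone (king).
Omar reaches everyone (king).
Jamal reaches everyone (king).
Carmen reaches everyone (king).
Ines reaches everyone (king).
Elif reaches everyone (king).
Priya reaches everyone (king).
Nadia reaches everyone (king).
Kamil reaches everyone (king).
Kings: Mona, Alice, Omar, Jamal, Carmen, Ines, Elif, Priya, Nadia, Kamil — 10.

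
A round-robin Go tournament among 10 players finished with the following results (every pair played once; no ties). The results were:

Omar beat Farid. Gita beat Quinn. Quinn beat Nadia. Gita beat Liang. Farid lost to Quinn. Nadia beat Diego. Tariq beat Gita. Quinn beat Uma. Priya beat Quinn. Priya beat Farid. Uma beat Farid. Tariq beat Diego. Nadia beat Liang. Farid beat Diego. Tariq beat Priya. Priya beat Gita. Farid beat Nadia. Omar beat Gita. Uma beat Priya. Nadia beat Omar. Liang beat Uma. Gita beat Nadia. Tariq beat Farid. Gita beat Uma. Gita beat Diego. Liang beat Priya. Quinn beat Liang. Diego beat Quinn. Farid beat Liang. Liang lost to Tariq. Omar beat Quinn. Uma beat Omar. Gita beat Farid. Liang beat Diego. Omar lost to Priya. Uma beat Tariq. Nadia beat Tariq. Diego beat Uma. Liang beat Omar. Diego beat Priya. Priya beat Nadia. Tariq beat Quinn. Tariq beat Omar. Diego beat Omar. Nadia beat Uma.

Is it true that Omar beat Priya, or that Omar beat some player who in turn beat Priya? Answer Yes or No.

No

Omar did not beat Priya directly.
Omar beat Farid, Quinn, Gita, but each of them lost to Priya. No two-step path.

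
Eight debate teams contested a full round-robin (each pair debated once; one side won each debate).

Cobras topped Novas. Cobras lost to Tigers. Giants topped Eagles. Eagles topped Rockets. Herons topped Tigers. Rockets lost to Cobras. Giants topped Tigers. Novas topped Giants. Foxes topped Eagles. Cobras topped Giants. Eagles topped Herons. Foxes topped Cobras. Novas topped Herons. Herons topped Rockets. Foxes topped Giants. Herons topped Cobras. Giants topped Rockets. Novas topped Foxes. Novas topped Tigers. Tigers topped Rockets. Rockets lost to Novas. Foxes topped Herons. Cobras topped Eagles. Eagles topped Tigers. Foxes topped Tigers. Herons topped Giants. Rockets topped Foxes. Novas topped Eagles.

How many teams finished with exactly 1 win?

1

Win totals: Giants 3, Novas 6, Foxes 5, Cobras 4, Rockets 1, Tigers 2, Herons 4, Eagles 3.
Exactly 1: Rockets — 1 team.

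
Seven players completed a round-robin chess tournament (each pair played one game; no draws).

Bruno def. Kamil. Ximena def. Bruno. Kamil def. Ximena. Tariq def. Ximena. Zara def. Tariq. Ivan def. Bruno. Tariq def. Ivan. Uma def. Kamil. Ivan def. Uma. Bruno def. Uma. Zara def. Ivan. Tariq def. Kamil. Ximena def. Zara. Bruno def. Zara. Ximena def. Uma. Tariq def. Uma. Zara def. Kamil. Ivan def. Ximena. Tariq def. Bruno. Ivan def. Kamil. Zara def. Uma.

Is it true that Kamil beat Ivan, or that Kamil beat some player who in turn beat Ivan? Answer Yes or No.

No

Kamil did not beat Ivan directly.
Kamil beat Ximena, but each of them lost to Ivan. No two-step path.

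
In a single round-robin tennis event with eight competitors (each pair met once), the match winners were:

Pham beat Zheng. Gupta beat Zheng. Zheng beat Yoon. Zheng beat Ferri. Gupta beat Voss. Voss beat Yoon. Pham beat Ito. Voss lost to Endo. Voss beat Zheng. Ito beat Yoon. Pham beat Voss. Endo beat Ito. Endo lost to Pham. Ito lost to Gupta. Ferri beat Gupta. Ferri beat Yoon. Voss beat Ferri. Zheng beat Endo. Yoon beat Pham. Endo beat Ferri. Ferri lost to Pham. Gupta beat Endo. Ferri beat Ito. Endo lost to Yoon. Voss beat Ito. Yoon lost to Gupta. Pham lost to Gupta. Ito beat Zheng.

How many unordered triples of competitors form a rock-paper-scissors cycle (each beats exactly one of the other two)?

Win totals: Pham 5, Gupta 6, Voss 4, Zheng 3, Endo 3, Ferri 3, Ito 2, Yoon 2.
A competitor with w wins dominates both others in C(w,2) triples; summing gives 10 + 15 + 6 + 3 + 3 + 3 + 1 + 1 = 42 transitive triples.
Total triples C(8,3) = 56, so cyclic triples = 56 − 42 = 14.

14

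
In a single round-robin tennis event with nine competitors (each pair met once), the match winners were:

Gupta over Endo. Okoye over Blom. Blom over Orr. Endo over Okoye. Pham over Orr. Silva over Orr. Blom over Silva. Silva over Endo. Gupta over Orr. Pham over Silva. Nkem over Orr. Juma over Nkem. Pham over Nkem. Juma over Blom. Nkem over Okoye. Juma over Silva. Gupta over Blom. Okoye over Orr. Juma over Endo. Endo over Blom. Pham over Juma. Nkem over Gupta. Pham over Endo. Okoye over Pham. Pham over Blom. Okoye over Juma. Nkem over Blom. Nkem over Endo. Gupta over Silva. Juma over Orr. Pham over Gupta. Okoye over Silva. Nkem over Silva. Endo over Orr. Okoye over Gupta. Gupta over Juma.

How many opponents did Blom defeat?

2

Blom's results: beat Silva, Orr; lost to Nkem, Juma, Okoye, Pham, Gupta, Endo.
That is 2 wins.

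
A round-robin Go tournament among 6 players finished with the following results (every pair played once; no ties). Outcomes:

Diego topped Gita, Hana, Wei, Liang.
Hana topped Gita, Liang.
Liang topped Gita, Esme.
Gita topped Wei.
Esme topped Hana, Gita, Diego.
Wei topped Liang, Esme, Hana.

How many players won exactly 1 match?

1

Win totals: Gita 1, Esme 3, Liang 2, Diego 4, Wei 3, Hana 2.
Exactly 1: Gita — 1 player.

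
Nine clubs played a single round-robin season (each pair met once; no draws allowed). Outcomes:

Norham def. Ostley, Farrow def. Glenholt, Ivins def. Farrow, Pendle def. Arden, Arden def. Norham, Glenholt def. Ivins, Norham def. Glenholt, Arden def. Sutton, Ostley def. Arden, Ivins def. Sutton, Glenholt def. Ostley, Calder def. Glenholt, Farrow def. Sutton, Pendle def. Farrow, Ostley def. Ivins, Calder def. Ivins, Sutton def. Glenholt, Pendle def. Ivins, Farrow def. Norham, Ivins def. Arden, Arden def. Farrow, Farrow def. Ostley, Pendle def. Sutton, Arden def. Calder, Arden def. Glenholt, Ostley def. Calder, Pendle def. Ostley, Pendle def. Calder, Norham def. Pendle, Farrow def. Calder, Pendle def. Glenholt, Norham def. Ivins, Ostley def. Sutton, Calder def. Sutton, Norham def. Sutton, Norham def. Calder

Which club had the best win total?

Pendle

Win totals: Norham 6, Calder 3, Farrow 5, Glenholt 2, Ivins 3, Sutton 1, Pendle 7, Arden 5, Ostley 4.
Pendle leads with 7 wins (next highest: 6).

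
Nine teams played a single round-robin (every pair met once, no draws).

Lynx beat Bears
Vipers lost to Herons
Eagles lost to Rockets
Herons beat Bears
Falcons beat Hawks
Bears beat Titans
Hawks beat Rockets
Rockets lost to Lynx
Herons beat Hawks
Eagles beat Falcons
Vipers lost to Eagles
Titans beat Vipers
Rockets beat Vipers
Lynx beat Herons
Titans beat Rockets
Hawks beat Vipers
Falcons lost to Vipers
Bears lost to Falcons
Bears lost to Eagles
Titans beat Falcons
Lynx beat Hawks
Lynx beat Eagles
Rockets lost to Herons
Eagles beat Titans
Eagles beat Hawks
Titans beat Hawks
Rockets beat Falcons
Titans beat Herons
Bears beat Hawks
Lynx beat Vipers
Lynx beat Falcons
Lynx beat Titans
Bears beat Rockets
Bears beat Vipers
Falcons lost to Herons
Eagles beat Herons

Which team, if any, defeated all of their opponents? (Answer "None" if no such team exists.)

Lynx has 8 wins out of 8 opponents — a perfect record.

Lynx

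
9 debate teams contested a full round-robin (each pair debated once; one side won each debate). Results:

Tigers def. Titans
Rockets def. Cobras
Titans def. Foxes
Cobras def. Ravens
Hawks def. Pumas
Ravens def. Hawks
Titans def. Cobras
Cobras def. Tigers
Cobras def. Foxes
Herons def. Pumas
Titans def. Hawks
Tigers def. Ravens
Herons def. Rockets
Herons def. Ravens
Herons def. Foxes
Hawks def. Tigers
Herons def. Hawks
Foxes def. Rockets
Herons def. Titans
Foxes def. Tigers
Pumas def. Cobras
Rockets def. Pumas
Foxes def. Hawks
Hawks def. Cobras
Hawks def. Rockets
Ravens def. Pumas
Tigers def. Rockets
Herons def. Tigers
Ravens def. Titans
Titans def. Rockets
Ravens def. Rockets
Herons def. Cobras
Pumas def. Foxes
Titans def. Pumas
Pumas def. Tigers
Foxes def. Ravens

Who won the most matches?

Herons

Win totals: Pumas 3, Cobras 3, Ravens 4, Foxes 4, Titans 5, Rockets 2, Hawks 4, Tigers 3, Herons 8.
Herons leads with 8 wins (next highest: 5).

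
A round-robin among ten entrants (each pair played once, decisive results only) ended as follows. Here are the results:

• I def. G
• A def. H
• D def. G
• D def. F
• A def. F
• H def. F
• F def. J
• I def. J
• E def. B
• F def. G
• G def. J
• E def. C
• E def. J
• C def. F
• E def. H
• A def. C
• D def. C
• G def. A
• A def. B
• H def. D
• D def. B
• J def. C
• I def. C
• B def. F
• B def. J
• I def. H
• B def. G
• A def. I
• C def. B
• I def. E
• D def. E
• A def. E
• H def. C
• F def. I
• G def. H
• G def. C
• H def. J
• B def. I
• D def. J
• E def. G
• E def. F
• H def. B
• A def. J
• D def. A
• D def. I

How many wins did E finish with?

E's results: beat B, C, F, G, H, J; lost to A, D, I.
That is 6 wins.

6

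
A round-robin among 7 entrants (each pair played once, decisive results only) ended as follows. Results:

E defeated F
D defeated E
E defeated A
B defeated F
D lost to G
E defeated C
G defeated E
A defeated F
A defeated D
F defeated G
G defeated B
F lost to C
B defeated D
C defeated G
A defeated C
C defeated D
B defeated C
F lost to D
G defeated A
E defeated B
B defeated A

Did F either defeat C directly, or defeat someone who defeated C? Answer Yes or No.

No

F did not beat C directly.
F beat G, but each of them lost to C. No two-step path.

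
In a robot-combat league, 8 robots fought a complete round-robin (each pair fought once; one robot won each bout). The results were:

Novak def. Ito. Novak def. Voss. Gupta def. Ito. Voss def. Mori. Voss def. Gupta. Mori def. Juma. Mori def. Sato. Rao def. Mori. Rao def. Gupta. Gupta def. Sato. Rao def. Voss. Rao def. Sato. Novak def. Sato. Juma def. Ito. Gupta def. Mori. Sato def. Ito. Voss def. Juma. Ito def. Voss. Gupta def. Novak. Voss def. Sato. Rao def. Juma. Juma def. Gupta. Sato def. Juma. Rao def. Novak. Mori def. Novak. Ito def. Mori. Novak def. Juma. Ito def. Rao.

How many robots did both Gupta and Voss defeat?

2

Gupta beat: Novak, Sato, Mori, Ito.
Voss beat: Sato, Gupta, Mori, Juma.
Both beat: Sato, Mori — 2.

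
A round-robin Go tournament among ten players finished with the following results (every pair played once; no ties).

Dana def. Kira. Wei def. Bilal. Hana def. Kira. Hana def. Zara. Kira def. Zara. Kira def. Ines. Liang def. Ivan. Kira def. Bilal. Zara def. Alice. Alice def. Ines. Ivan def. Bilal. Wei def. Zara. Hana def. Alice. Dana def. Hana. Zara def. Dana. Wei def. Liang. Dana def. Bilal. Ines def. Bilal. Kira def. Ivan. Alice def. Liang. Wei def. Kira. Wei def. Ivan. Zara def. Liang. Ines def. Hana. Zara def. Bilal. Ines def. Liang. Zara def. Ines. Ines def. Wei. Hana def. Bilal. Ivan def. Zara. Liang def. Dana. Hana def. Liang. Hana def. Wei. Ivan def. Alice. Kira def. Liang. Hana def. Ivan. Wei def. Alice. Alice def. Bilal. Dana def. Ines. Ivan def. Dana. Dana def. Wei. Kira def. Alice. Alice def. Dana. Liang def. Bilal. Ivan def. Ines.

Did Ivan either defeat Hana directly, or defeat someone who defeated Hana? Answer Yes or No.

Ivan did not beat Hana directly.
Ivan beat Zara, Ines, Dana, Alice, Bilal. Of those, Ines beat Hana.

Yes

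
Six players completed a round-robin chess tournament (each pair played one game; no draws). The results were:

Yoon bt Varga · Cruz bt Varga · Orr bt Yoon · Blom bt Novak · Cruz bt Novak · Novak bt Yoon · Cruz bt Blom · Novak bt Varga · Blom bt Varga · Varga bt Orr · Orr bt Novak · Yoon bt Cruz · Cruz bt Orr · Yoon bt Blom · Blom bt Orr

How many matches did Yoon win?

3

Yoon's results: beat Cruz, Blom, Varga; lost to Novak, Orr.
That is 3 wins.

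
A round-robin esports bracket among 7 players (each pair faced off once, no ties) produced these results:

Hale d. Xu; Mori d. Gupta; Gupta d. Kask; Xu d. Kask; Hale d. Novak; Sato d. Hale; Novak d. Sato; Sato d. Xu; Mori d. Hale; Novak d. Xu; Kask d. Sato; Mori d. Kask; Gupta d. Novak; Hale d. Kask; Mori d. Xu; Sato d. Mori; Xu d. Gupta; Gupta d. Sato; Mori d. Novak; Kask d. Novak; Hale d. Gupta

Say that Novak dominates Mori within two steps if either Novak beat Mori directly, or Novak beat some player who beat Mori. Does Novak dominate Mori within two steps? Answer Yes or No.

Yes

Novak did not beat Mori directly.
Novak beat Sato, Xu. Of those, Sato beat Mori.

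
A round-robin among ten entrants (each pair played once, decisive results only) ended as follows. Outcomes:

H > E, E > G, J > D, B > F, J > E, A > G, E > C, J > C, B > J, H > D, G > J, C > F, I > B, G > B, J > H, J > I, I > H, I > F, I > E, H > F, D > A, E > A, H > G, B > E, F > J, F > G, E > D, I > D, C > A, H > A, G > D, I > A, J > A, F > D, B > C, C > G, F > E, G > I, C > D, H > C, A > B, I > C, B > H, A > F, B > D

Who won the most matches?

I

Win totals: A 3, B 6, C 4, D 1, E 4, F 4, G 4, H 6, I 7, J 6.
I leads with 7 wins (next highest: 6).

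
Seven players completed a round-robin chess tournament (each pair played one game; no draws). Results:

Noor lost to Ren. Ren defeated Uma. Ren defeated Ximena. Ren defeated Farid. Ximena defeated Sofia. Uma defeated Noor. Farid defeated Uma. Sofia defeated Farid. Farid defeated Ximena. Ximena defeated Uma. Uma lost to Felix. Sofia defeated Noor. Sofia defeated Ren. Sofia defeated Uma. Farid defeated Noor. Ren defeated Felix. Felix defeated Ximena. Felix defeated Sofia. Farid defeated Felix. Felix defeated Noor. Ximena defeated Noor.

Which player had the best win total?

Ren

Win totals: Sofia 4, Farid 4, Noor 0, Uma 1, Ximena 3, Ren 5, Felix 4.
Ren leads with 5 wins (next highest: 4).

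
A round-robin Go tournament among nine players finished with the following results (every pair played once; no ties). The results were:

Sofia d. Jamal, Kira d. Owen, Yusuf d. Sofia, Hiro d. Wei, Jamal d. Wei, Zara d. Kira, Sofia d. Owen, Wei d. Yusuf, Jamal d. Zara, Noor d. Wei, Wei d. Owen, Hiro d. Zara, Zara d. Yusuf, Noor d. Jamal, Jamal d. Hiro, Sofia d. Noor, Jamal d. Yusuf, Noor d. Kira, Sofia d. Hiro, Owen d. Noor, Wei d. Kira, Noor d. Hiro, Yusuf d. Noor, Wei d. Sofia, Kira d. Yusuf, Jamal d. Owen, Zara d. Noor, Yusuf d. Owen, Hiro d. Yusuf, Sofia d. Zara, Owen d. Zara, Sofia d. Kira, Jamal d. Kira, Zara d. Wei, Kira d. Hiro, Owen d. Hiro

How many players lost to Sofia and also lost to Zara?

2

Sofia beat: Hiro, Owen, Jamal, Noor, Zara, Kira.
Zara beat: Wei, Yusuf, Noor, Kira.
Both beat: Noor, Kira — 2.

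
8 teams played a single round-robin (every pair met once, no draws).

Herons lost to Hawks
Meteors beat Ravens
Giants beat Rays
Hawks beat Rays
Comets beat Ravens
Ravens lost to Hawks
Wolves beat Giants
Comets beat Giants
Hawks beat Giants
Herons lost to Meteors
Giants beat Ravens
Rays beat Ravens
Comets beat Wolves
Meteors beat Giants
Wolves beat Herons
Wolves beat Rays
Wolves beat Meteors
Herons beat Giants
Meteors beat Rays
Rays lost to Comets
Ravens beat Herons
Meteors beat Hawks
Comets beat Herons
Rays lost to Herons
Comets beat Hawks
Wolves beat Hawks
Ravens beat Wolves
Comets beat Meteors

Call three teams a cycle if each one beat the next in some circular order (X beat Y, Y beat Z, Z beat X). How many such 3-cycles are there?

6

Win totals: Meteors 5, Wolves 5, Rays 1, Giants 2, Comets 7, Hawks 4, Ravens 2, Herons 2.
A team with w wins dominates both others in C(w,2) triples; summing gives 10 + 10 + 0 + 1 + 21 + 6 + 1 + 1 = 50 transitive triples.
Total triples C(8,3) = 56, so cyclic triples = 56 − 50 = 6.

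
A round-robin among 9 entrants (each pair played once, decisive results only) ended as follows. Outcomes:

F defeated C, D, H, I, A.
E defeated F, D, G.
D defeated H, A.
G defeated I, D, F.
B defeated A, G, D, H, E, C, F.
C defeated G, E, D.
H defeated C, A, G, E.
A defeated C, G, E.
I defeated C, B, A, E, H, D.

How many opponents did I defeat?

I's results: beat A, B, C, D, E, H; lost to F, G.
That is 6 wins.

6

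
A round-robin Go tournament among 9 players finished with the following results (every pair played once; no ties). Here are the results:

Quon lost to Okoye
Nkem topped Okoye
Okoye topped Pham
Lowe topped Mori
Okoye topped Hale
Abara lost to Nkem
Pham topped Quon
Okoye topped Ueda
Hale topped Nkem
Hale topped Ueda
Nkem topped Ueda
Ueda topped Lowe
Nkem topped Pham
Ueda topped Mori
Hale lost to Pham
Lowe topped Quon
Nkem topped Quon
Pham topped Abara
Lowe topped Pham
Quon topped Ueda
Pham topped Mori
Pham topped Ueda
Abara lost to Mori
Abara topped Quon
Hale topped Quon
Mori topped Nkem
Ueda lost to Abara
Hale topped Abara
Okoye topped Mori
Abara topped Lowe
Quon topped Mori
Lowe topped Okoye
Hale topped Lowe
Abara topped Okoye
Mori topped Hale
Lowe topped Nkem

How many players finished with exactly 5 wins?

5

Win totals: Hale 5, Pham 5, Ueda 2, Nkem 5, Abara 4, Okoye 5, Mori 3, Quon 2, Lowe 5.
Exactly 5: Hale, Pham, Nkem, Okoye, Lowe — 5 players.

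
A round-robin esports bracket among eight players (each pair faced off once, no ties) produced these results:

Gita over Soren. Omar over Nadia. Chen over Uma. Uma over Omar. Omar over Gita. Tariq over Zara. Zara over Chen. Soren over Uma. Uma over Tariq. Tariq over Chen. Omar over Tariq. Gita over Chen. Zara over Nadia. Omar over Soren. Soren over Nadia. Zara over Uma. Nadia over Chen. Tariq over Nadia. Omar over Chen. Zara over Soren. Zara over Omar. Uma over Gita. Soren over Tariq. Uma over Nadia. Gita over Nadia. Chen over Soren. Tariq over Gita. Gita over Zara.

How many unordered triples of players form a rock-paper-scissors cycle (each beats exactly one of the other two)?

Win totals: Tariq 4, Soren 3, Nadia 1, Uma 4, Omar 5, Chen 2, Gita 4, Zara 5.
A player with w wins dominates both others in C(w,2) triples; summing gives 6 + 3 + 0 + 6 + 10 + 1 + 6 + 10 = 42 transitive triples.
Total triples C(8,3) = 56, so cyclic triples = 56 − 42 = 14.

14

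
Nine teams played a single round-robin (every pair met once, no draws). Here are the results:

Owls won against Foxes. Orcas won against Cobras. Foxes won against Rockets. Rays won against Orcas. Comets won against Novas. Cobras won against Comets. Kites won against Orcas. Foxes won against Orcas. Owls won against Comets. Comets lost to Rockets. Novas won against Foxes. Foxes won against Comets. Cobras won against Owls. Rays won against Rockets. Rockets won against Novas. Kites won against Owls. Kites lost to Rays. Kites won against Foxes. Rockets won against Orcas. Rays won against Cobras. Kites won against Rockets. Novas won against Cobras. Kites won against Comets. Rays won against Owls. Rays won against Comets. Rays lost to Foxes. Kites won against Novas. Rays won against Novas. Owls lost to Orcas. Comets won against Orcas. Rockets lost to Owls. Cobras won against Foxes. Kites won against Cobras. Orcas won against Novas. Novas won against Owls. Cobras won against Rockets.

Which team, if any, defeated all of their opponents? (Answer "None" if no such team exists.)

None

Highest win total is Rays with 7 (out of 8 possible).
Rays lost to Foxes, so no team went undefeated.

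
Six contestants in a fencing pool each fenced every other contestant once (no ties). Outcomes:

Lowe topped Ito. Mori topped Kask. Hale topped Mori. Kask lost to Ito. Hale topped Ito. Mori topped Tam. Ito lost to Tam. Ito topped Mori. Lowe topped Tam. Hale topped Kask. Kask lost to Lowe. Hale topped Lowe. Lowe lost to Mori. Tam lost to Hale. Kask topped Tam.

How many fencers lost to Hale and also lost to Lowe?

Hale beat: Kask, Mori, Ito, Tam, Lowe.
Lowe beat: Kask, Ito, Tam.
Both beat: Kask, Ito, Tam — 3.

3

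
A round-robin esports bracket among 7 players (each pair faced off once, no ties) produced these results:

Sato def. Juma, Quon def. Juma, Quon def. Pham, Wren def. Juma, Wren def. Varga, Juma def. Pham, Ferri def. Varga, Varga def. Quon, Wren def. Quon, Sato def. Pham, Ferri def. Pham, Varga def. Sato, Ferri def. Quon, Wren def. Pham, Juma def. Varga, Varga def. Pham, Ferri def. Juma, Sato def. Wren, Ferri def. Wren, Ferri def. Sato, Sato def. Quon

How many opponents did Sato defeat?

Sato's results: beat Juma, Pham, Quon, Wren; lost to Varga, Ferri.
That is 4 wins.

4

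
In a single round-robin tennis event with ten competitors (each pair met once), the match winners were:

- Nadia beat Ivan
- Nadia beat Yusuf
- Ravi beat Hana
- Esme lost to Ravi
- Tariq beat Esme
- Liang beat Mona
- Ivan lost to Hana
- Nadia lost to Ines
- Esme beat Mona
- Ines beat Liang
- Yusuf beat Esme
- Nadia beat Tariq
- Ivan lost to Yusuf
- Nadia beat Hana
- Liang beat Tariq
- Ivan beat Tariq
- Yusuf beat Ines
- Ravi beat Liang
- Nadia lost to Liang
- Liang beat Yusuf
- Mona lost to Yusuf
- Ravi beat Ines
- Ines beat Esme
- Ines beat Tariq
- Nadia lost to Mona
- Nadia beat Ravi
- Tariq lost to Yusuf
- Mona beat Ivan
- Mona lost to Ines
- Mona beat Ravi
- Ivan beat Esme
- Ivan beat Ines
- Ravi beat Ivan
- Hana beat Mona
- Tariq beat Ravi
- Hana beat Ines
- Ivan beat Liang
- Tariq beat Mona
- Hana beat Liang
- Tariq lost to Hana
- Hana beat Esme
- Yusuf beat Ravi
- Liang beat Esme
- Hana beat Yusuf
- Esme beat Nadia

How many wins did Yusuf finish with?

6

Yusuf's results: beat Ivan, Ravi, Tariq, Mona, Ines, Esme; lost to Hana, Liang, Nadia.
That is 6 wins.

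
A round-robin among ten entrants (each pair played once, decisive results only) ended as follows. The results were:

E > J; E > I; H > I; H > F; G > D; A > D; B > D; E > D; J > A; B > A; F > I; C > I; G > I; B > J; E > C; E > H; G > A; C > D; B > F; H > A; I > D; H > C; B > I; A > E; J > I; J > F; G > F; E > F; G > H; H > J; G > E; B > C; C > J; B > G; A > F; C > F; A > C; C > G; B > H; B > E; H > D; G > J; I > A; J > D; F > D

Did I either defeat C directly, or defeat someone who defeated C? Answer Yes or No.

Yes

I did not beat C directly.
I beat A, D. Of those, A beat C.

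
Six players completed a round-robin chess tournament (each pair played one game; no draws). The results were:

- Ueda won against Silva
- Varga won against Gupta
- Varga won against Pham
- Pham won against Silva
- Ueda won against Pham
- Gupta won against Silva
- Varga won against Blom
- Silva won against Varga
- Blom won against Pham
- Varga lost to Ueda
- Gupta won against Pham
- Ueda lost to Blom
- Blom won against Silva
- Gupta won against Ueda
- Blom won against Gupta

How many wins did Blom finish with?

Blom's results: beat Silva, Pham, Ueda, Gupta; lost to Varga.
That is 4 wins.

4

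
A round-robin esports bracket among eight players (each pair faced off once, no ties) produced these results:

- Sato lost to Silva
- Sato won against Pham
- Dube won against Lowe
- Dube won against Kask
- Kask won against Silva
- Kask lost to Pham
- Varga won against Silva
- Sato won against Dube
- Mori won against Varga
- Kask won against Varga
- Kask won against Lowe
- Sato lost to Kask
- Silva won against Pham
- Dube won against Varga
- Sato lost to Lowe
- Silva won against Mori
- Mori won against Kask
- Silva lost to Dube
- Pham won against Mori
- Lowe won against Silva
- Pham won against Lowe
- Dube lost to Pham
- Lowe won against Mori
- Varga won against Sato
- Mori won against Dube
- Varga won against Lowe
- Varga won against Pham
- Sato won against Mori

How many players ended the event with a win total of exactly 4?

4

Win totals: Pham 4, Varga 4, Kask 4, Dube 4, Mori 3, Sato 3, Silva 3, Lowe 3.
Exactly 4: Pham, Varga, Kask, Dube — 4 players.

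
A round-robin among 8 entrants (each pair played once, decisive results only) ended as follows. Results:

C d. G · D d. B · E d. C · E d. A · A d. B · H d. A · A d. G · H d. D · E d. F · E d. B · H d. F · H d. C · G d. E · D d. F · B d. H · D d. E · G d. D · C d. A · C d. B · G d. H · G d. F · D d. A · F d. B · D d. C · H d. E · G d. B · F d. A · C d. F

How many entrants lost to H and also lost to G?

H beat: A, C, D, E, F.
G beat: B, D, E, F, H.
Both beat: D, E, F — 3.

3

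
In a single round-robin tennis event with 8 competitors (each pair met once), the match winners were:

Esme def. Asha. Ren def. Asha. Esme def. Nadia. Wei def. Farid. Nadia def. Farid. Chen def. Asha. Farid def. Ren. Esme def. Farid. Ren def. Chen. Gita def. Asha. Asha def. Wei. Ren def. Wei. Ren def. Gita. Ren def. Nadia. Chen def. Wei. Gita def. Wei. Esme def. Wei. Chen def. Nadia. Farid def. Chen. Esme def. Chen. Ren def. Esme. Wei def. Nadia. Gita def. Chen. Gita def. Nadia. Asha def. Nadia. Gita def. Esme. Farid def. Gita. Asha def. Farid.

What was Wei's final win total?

Wei's results: beat Farid, Nadia; lost to Gita, Chen, Asha, Esme, Ren.
That is 2 wins.

2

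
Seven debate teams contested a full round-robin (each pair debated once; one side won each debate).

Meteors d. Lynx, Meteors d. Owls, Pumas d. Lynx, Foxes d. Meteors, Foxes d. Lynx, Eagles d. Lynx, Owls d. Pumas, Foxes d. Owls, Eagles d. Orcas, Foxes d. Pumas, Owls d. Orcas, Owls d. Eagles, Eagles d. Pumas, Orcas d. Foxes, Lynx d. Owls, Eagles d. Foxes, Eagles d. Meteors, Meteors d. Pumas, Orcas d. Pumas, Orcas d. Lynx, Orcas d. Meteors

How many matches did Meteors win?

Meteors' results: beat Pumas, Owls, Lynx; lost to Foxes, Orcas, Eagles.
That is 3 wins.

3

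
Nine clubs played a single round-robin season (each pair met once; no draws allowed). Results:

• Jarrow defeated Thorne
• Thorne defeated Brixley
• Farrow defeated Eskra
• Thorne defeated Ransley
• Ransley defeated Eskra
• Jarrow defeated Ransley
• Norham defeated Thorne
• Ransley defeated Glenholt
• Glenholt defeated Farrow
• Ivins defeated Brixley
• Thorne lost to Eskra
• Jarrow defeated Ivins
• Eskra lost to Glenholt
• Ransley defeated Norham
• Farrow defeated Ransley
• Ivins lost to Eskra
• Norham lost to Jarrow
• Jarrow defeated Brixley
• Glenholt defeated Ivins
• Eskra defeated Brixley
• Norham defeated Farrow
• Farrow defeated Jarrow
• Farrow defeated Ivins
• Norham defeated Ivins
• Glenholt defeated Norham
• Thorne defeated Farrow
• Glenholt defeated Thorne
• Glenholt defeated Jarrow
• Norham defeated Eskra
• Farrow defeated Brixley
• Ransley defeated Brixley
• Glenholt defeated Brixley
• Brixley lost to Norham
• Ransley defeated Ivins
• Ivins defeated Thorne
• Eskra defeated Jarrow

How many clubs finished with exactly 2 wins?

1

Win totals: Jarrow 5, Brixley 0, Eskra 4, Glenholt 7, Norham 5, Thorne 3, Ivins 2, Ransley 5, Farrow 5.
Exactly 2: Ivins — 1 club.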